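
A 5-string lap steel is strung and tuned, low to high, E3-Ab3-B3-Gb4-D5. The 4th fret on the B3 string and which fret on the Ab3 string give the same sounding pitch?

7

B3 at fret 4 is B3 + 4 semitones = Eb4.
The open Ab3 string is 3 semitones below the open B3, so the same pitch on the Ab3 string lies at fret 4 + 3 = 7.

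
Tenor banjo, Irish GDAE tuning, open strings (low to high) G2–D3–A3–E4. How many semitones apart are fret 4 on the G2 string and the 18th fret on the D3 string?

21 semitones

G2 at fret 4 → B2 (MIDI 47); D3 at fret 18 → G#4 (MIDI 68).
47 − 68 = -21, so the two pitches are 21 semitones apart, with G#4 the higher.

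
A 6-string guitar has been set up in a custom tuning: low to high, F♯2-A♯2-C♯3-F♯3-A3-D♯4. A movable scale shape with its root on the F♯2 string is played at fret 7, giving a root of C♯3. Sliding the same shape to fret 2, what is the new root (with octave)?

Moving from fret 7 to fret 2 shifts the root by -5 semitones.
C♯3 down 5 semitones is G♯2.

G♯2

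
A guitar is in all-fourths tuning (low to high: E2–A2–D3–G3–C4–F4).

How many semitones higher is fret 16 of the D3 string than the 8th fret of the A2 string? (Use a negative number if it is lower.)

D3 at fret 16 → F#4 (MIDI 66); A2 at fret 8 → F3 (MIDI 53).
66 − 53 = 13, so the two pitches are 13 semitones apart.

13 semitones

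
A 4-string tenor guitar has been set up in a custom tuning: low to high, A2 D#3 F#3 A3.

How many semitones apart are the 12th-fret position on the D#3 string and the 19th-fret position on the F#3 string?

D#3 at fret 12 → D#4 (MIDI 63); F#3 at fret 19 → C#5 (MIDI 73).
63 − 73 = -10, so the two pitches are 10 semitones apart, with C#5 the higher.

10 semitones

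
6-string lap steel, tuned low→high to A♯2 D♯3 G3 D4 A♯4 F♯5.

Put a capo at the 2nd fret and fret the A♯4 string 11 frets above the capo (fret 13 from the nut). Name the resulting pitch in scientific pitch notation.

The capo raises the open A♯4 by 2 semitones to C5; fretting 11 more gives A♯4 + 2 + 11 = A♯4 + 13 semitones = B5.

B5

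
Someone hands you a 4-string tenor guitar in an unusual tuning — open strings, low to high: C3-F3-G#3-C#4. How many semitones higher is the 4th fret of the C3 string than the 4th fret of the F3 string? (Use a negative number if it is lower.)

-5 semitones

C3 at fret 4 → E3 (MIDI 52); F3 at fret 4 → A3 (MIDI 57).
52 − 57 = -5, so the two pitches are 5 semitones apart.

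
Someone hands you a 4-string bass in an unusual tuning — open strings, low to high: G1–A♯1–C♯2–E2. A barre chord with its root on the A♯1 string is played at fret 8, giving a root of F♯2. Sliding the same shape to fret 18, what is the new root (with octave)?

Moving from fret 8 to fret 18 shifts the root by 10 semitones.
F♯2 up 10 semitones is E3.

E3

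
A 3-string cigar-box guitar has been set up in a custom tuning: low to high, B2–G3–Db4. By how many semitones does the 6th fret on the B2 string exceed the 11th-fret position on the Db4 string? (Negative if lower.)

-19 semitones

B2 at fret 6 → F3 (MIDI 53); Db4 at fret 11 → C5 (MIDI 72).
53 − 72 = -19, so the two pitches are 19 semitones apart.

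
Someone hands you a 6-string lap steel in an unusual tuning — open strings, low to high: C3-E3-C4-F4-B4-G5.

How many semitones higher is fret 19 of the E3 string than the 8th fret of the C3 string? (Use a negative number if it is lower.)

15 semitones

E3 at fret 19 → B4 (MIDI 71); C3 at fret 8 → G♯3 (MIDI 56).
71 − 56 = 15, so the two pitches are 15 semitones apart.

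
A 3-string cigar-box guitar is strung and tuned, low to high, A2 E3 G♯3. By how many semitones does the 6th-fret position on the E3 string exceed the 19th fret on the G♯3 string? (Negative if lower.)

E3 at fret 6 → A♯3 (MIDI 58); G♯3 at fret 19 → D♯5 (MIDI 75).
58 − 75 = -17, so the two pitches are 17 semitones apart.

-17 semitones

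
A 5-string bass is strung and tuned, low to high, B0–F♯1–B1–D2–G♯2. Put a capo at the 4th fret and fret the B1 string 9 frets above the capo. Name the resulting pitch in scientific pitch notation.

The capo raises the open B1 by 4 semitones to D♯2; fretting 9 more gives B1 + 4 + 9 = B1 + 13 semitones = C3.

C3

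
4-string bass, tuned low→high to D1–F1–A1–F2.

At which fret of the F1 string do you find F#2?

F#2 is 13 semitones above the open F1 (F–F#–G–G#–…–E–F–F#), so it sits at fret 13.

13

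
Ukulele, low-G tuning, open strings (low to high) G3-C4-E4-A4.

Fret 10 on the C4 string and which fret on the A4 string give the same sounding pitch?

1

Fret 10 on C4 is MIDI 60 + 10 = 70 (A#4). On the A4 string (open MIDI 69), that pitch is 70 − 69 = fret 1.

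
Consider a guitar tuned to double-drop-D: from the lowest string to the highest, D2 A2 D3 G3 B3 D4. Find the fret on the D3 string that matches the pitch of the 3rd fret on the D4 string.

15

D4 at fret 3 is D4 + 3 semitones = F4.
The open D3 string is 12 semitones below the open D4, so the same pitch on the D3 string lies at fret 3 + 12 = 15.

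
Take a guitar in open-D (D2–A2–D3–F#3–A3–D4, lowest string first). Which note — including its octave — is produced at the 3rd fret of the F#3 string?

A3

F#3 is MIDI 54. Adding 3 gives 57, which is A3.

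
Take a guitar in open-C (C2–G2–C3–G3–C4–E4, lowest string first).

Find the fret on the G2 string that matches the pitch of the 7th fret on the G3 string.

G3 at fret 7 is G3 + 7 semitones = D4.
The open G2 string is 12 semitones below the open G3, so the same pitch on the G2 string lies at fret 7 + 12 = 19.

19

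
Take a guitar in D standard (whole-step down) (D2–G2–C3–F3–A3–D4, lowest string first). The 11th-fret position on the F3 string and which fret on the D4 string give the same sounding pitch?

2

F3 at fret 11 is F3 + 11 semitones = E4.
The open D4 string is 9 semitones above the open F3, so the same pitch on the D4 string lies at fret 11 − 9 = 2.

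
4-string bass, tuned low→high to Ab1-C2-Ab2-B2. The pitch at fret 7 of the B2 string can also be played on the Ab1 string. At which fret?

Fret 7 on B2 is MIDI 47 + 7 = 54 (Gb3). On the Ab1 string (open MIDI 32), that pitch is 54 − 32 = fret 22.

22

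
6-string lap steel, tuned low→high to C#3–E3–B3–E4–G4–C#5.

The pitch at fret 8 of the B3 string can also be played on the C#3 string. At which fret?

B3 at fret 8 is B3 + 8 semitones = G4.
The open C#3 string is 10 semitones below the open B3, so the same pitch on the C#3 string lies at fret 8 + 10 = 18.

18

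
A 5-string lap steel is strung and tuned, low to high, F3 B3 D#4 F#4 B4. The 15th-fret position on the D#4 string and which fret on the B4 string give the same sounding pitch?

D#4 at fret 15 is D#4 + 15 semitones = F#5.
The open B4 string is 8 semitones above the open D#4, so the same pitch on the B4 string lies at fret 15 − 8 = 7.

7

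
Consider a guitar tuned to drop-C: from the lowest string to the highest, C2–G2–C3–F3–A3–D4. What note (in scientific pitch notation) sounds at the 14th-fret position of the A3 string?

B4

Each fret is one semitone, so A3 + 14 = B4.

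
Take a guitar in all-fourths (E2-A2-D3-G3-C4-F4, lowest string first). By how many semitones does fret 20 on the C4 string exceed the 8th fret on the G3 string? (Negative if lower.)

C4 at fret 20 → G♯5 (MIDI 80); G3 at fret 8 → D♯4 (MIDI 63).
80 − 63 = 17, so the two pitches are 17 semitones apart.

17 semitones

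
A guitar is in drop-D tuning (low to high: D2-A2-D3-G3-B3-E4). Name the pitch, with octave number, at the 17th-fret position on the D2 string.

The open D2 string plus 17 semitones: D–D#–E–F–…–F–F#–G.
The walk passes from B into C once, so the octave number goes from 2 to 3.

G3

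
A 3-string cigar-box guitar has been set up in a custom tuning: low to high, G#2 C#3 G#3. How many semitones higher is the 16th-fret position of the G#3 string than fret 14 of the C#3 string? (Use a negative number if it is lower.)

9 semitones

G#3 at fret 16 → C5 (MIDI 72); C#3 at fret 14 → D#4 (MIDI 63).
72 − 63 = 9, so the two pitches are 9 semitones apart.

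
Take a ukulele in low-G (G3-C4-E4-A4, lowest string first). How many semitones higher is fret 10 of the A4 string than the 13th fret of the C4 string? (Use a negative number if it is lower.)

6 semitones

A4 at fret 10 → G5 (MIDI 79); C4 at fret 13 → C#5 (MIDI 73).
79 − 73 = 6, so the two pitches are 6 semitones apart.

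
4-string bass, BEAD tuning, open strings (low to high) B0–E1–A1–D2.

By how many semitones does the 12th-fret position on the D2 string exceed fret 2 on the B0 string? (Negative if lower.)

25 semitones

D2 at fret 12 → D3 (MIDI 50); B0 at fret 2 → C#1 (MIDI 25).
50 − 25 = 25, so the two pitches are 25 semitones apart.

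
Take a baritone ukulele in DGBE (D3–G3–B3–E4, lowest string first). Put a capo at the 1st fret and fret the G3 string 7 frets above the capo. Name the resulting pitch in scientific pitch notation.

D#4

The capo raises the open G3 by 1 semitone to G#3; fretting 7 more gives G3 + 1 + 7 = G3 + 8 semitones = D#4.
(Also written Eb.)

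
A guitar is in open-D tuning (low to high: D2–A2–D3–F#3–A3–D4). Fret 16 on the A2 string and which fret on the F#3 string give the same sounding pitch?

7

Fret 16 on A2 is MIDI 45 + 16 = 61 (C#4). On the F#3 string (open MIDI 54), that pitch is 61 − 54 = fret 7.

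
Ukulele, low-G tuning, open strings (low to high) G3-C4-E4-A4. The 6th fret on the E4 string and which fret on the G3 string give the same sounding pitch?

Fret 6 on E4 is MIDI 64 + 6 = 70 (A♯4). On the G3 string (open MIDI 55), that pitch is 70 − 55 = fret 15.

15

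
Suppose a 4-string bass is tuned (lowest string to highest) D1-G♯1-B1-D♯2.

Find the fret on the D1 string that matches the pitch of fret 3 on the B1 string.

B1 at fret 3 is B1 + 3 semitones = D2.
The open D1 string is 9 semitones below the open B1, so the same pitch on the D1 string lies at fret 3 + 9 = 12.

12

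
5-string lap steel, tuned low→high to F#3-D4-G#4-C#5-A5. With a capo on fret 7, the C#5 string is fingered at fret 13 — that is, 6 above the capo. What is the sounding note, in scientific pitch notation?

D6

The capo raises the open C#5 by 7 semitones to G#5; fretting 6 more gives C#5 + 7 + 6 = C#5 + 13 semitones = D6.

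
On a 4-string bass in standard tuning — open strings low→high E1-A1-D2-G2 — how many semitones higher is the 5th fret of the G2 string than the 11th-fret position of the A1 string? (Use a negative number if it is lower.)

4 semitones

G2 at fret 5 → C3 (MIDI 48); A1 at fret 11 → G♯2 (MIDI 44).
48 − 44 = 4, so the two pitches are 4 semitones apart.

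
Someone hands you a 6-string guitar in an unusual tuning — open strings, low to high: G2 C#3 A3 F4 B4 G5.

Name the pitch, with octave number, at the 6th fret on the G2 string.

Each fret is one semitone, so G2 + 6 = C#3.
(Equivalently spelled Db3.)

C#3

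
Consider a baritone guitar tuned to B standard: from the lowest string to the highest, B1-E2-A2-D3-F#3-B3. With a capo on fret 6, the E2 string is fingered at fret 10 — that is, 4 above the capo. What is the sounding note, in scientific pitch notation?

D3

The capo raises the open E2 by 6 semitones to A#2; fretting 4 more gives E2 + 6 + 4 = E2 + 10 semitones = D3.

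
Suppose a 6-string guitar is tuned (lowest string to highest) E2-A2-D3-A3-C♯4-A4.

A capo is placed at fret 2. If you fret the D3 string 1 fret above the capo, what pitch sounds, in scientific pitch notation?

F3

The capo raises the open D3 by 2 semitones to E3; fretting 1 more gives D3 + 2 + 1 = D3 + 3 semitones = F3.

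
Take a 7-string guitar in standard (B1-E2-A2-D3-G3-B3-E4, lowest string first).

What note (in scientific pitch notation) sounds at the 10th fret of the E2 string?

The open E2 string plus 10 semitones: E–F–F#–G–…–C–C#–D.
The walk passes from B into C once, so the octave number goes from 2 to 3.

D3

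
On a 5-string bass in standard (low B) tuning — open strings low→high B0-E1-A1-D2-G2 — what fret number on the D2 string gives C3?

10

C3 is 10 semitones above the open D2 (D–D#–E–F–…–A#–B–C), so it sits at fret 10.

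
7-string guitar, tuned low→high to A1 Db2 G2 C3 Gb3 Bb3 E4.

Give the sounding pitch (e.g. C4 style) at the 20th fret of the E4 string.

C6

E4 is MIDI 64. Adding 20 gives 84, which is C6.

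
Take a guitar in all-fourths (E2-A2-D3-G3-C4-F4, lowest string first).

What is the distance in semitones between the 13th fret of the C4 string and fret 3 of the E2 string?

C4 at fret 13 → C#5 (MIDI 73); E2 at fret 3 → G2 (MIDI 43).
73 − 43 = 30, so the two pitches are 30 semitones apart, with C#5 the higher.

30 semitones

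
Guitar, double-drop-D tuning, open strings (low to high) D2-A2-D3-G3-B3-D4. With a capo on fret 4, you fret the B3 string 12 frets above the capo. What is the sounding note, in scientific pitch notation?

D#5

The capo raises the open B3 by 4 semitones to D#4; fretting 12 more gives B3 + 4 + 12 = B3 + 16 semitones = D#5.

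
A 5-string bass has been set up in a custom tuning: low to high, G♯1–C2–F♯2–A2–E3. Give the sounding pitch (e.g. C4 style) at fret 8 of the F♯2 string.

F♯2 is MIDI 42. Adding 8 gives 50, which is D3.

D3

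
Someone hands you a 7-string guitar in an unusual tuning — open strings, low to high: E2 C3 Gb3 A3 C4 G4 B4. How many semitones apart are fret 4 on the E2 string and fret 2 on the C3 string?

6 semitones

E2 at fret 4 → Ab2 (MIDI 44); C3 at fret 2 → D3 (MIDI 50).
44 − 50 = -6, so the two pitches are 6 semitones apart, with D3 the higher.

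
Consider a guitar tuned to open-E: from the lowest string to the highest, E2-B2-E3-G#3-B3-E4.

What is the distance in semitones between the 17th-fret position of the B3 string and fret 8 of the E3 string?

B3 at fret 17 → E5 (MIDI 76); E3 at fret 8 → C4 (MIDI 60).
76 − 60 = 16, so the two pitches are 16 semitones apart, with E5 the higher.

16 semitones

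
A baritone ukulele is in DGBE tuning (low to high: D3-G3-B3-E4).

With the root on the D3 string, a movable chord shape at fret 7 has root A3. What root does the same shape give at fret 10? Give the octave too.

C4

Moving from fret 7 to fret 10 shifts the root by 3 semitones.
A3 up 3 semitones is C4.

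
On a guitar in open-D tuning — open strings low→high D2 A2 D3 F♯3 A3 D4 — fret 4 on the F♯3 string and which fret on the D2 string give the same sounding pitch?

Fret 4 on F♯3 is MIDI 54 + 4 = 58 (A♯3). On the D2 string (open MIDI 38), that pitch is 58 − 38 = fret 20.

20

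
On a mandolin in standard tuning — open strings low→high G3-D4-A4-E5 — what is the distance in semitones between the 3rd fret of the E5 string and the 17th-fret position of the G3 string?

7 semitones

E5 at fret 3 → G5 (MIDI 79); G3 at fret 17 → C5 (MIDI 72).
79 − 72 = 7, so the two pitches are 7 semitones apart, with G5 the higher.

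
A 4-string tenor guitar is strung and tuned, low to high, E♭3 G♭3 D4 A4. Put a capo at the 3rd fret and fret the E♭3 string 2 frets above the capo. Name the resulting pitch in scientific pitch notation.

A♭3

The capo raises the open E♭3 by 3 semitones to G♭3; fretting 2 more gives E♭3 + 3 + 2 = E♭3 + 5 semitones = A♭3.
(Also written G♯.)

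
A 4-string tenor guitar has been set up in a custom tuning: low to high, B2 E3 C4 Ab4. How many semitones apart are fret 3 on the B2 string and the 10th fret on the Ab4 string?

28 semitones

B2 at fret 3 → D3 (MIDI 50); Ab4 at fret 10 → Gb5 (MIDI 78).
50 − 78 = -28, so the two pitches are 28 semitones apart, with Gb5 the higher.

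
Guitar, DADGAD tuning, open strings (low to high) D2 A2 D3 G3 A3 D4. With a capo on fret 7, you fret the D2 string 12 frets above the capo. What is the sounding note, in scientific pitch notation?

A3

The capo raises the open D2 by 7 semitones to A2; fretting 12 more gives D2 + 7 + 12 = D2 + 19 semitones = A3.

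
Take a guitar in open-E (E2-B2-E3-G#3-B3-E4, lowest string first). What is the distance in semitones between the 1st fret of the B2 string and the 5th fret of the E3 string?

B2 at fret 1 → C3 (MIDI 48); E3 at fret 5 → A3 (MIDI 57).
48 − 57 = -9, so the two pitches are 9 semitones apart, with A3 the higher.

9 semitones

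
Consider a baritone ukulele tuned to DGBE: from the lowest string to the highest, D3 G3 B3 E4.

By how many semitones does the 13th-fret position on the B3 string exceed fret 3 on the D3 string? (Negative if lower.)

B3 at fret 13 → C5 (MIDI 72); D3 at fret 3 → F3 (MIDI 53).
72 − 53 = 19, so the two pitches are 19 semitones apart.

19 semitones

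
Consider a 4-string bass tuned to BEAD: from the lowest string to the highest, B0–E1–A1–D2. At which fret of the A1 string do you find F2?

F2 is 8 semitones above the open A1 (A–A#–B–C–C#–D–D#–E–F), so it sits at fret 8.

8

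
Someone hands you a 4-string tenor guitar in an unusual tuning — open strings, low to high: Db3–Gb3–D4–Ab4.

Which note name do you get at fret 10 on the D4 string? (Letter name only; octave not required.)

C

The open D4 string plus 10 semitones: D–Eb–E–F–…–Bb–B–C.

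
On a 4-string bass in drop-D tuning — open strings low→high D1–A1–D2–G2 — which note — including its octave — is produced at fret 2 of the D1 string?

The open D1 string plus 2 semitones: D–D#–E.
No B→C boundary is crossed, so the octave stays at 1.

E1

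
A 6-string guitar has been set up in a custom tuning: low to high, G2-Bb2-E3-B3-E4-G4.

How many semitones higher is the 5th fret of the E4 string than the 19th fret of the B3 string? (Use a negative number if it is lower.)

-9 semitones

E4 at fret 5 → A4 (MIDI 69); B3 at fret 19 → Gb5 (MIDI 78).
69 − 78 = -9, so the two pitches are 9 semitones apart.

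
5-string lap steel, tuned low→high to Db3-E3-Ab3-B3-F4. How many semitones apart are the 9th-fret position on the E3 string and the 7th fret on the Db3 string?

5 semitones

E3 at fret 9 → Db4 (MIDI 61); Db3 at fret 7 → Ab3 (MIDI 56).
61 − 56 = 5, so the two pitches are 5 semitones apart, with Db4 the higher.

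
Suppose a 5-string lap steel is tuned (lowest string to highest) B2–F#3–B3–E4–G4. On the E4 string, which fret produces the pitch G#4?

G#4 is 4 semitones above the open E4 (E–F–F#–G–G#), so it sits at fret 4.

4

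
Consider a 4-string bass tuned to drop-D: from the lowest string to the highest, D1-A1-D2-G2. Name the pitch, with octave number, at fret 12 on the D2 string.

D3

D2 is MIDI 38. Adding 12 gives 50, which is D3.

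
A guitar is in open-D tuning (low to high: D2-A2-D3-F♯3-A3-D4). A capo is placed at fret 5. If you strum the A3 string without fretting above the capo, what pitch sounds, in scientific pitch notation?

D4

The capo raises the open A3 by 5 semitones to D4; fretting 0 more gives A3 + 5 + 0 = A3 + 5 semitones = D4.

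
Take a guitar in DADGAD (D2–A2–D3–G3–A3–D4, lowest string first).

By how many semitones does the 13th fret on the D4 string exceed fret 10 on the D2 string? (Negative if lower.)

D4 at fret 13 → D#5 (MIDI 75); D2 at fret 10 → C3 (MIDI 48).
75 − 48 = 27, so the two pitches are 27 semitones apart.

27 semitones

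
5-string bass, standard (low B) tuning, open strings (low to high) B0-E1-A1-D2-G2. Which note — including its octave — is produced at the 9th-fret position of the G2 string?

E3

Each fret is one semitone, so G2 + 9 = E3.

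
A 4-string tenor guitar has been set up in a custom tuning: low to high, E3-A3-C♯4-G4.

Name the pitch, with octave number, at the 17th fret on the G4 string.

The open G4 string plus 17 semitones: G–G#–A–A#–…–A#–B–C.
The walk passes from B into C 2 times, so the octave number goes from 4 to 6.

C6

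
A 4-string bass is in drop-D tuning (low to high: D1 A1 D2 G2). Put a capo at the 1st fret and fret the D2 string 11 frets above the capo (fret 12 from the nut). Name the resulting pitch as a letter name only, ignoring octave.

The capo raises the open D2 by 1 semitone to D♯2; fretting 11 more gives D2 + 1 + 11 = D2 + 12 semitones, landing on D.

D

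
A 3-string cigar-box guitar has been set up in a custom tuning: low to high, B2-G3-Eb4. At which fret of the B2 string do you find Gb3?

7

Gb3 is 7 semitones above the open B2 (B–C–Db–D–Eb–E–F–Gb), so it sits at fret 7.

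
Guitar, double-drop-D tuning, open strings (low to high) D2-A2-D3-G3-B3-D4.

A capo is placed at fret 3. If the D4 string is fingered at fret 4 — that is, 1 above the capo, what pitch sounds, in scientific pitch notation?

The capo raises the open D4 by 3 semitones to F4; fretting 1 more gives D4 + 3 + 1 = D4 + 4 semitones = F#4.
(Also written Gb.)

F#4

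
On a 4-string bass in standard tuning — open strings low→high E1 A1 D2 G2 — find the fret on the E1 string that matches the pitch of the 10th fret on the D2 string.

D2 at fret 10 is D2 + 10 semitones = C3.
The open E1 string is 10 semitones below the open D2, so the same pitch on the E1 string lies at fret 10 + 10 = 20.

20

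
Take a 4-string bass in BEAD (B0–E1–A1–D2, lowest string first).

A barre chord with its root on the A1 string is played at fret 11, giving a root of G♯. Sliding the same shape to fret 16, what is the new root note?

Moving from fret 11 to fret 16 shifts the root by 5 semitones.
G♯ up 5 semitones is C♯.

C♯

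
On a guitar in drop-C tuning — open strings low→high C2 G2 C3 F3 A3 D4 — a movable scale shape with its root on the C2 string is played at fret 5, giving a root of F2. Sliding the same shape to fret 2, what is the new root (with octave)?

D2

Moving from fret 5 to fret 2 shifts the root by -3 semitones.
F2 down 3 semitones is D2.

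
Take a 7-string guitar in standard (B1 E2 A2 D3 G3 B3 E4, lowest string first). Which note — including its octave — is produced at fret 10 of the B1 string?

A2

B1 is MIDI 35. Adding 10 gives 45, which is A2.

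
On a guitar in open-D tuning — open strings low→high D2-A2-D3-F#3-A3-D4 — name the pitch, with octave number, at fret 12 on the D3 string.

D4

The open D3 string plus 12 semitones: D–D#–E–F–…–C–C#–D.
The walk passes from B into C once, so the octave number goes from 3 to 4.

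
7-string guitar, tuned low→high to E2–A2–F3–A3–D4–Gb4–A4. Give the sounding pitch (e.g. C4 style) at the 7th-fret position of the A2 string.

The open A2 string plus 7 semitones: A–Bb–B–C–Db–D–Eb–E.
The walk passes from B into C once, so the octave number goes from 2 to 3.

E3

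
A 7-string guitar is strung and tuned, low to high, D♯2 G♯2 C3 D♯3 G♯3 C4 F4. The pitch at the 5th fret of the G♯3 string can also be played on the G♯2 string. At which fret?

Fret 5 on G♯3 is MIDI 56 + 5 = 61 (C♯4). On the G♯2 string (open MIDI 44), that pitch is 61 − 44 = fret 17.

17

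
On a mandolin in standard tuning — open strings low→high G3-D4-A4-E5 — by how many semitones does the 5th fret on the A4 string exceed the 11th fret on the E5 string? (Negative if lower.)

-13 semitones

A4 at fret 5 → D5 (MIDI 74); E5 at fret 11 → D♯6 (MIDI 87).
74 − 87 = -13, so the two pitches are 13 semitones apart.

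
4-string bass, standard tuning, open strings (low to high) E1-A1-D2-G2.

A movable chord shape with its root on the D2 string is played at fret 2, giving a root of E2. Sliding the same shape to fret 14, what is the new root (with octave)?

E3

Moving from fret 2 to fret 14 shifts the root by 12 semitones.
E2 up 12 semitones is E3.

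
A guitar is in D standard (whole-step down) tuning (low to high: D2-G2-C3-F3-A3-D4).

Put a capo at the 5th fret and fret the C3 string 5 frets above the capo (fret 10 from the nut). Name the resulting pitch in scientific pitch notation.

The capo raises the open C3 by 5 semitones to F3; fretting 5 more gives C3 + 5 + 5 = C3 + 10 semitones = A♯3.

A♯3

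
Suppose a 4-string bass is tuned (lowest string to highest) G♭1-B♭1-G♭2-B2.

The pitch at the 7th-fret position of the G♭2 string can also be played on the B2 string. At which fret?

2

G♭2 at fret 7 is G♭2 + 7 semitones = D♭3.
The open B2 string is 5 semitones above the open G♭2, so the same pitch on the B2 string lies at fret 7 − 5 = 2.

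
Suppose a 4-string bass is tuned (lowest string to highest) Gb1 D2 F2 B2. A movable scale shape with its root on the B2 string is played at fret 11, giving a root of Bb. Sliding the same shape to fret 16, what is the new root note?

Eb

Moving from fret 11 to fret 16 shifts the root by 5 semitones.
Bb up 5 semitones is Eb.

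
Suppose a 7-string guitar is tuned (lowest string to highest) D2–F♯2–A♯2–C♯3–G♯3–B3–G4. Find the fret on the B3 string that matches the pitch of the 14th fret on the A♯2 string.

1

Fret 14 on A♯2 is MIDI 46 + 14 = 60 (C4). On the B3 string (open MIDI 59), that pitch is 60 − 59 = fret 1.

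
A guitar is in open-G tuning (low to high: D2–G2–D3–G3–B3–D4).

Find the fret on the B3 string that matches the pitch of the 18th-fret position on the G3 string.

14

G3 at fret 18 is G3 + 18 semitones = C#5.
The open B3 string is 4 semitones above the open G3, so the same pitch on the B3 string lies at fret 18 − 4 = 14.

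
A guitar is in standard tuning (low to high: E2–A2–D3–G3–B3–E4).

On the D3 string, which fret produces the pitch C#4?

C#4 is 11 semitones above the open D3 (D–D#–E–F–…–B–C–C#), so it sits at fret 11.

11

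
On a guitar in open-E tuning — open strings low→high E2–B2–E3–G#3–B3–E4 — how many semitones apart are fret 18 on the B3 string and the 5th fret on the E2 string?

B3 at fret 18 → F5 (MIDI 77); E2 at fret 5 → A2 (MIDI 45).
77 − 45 = 32, so the two pitches are 32 semitones apart, with F5 the higher.

32 semitones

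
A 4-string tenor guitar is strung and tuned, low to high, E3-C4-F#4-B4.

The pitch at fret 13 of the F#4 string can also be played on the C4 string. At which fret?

Fret 13 on F#4 is MIDI 66 + 13 = 79 (G5). On the C4 string (open MIDI 60), that pitch is 79 − 60 = fret 19.

19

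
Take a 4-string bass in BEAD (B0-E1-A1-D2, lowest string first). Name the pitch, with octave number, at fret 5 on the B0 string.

The open B0 string plus 5 semitones: B–C–C#–D–D#–E.
The walk passes from B into C once, so the octave number goes from 0 to 1.

E1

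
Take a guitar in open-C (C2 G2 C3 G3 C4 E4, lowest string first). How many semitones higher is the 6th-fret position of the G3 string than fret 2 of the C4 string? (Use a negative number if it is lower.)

-1 semitone

G3 at fret 6 → C♯4 (MIDI 61); C4 at fret 2 → D4 (MIDI 62).
61 − 62 = -1, so the two pitches are 1 semitone apart.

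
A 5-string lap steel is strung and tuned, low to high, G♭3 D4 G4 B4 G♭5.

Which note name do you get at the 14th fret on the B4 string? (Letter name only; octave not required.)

D♭

B4 is MIDI 71. Adding 14 gives 85; 85 mod 12 = 1, i.e. D♭.
(Equivalently spelled C♯.)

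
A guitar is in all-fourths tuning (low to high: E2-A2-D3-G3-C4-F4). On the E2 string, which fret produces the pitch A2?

A2 is 5 semitones above the open E2 (E–F–F#–G–G#–A), so it sits at fret 5.

5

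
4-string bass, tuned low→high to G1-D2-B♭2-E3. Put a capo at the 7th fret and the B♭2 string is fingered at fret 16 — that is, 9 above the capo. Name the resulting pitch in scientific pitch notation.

D4

The capo raises the open B♭2 by 7 semitones to F3; fretting 9 more gives B♭2 + 7 + 9 = B♭2 + 16 semitones = D4.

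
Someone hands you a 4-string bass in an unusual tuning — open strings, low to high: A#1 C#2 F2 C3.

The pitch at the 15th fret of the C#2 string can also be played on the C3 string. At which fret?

C#2 at fret 15 is C#2 + 15 semitones = E3.
The open C3 string is 11 semitones above the open C#2, so the same pitch on the C3 string lies at fret 15 − 11 = 4.

4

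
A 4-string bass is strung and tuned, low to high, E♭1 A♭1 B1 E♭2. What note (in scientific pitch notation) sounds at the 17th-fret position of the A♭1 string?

The open A♭1 string plus 17 semitones: Ab–A–Bb–B–…–B–C–Db.
The walk passes from B into C 2 times, so the octave number goes from 1 to 3.
(Equivalently spelled C♯3.)

D♭3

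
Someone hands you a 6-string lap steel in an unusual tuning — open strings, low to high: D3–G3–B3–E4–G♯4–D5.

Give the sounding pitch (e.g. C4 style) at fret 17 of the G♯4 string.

Each fret is one semitone, so G♯4 + 17 = C♯6.

C♯6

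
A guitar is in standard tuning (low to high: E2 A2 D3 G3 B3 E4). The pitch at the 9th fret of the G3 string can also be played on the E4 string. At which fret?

G3 at fret 9 is G3 + 9 semitones = E4.
The open E4 string is 9 semitones above the open G3, so the same pitch on the E4 string lies at fret 9 − 9 = 0.

0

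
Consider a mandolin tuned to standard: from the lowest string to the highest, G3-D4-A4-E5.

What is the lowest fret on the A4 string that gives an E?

From A4, count semitones up the chromatic scale until reaching E: A–A#–B–C–C#–D–D#–E — 7 steps.

7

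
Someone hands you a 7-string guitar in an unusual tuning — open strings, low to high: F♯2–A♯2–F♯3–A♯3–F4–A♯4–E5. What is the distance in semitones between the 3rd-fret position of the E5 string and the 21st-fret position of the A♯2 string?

12 semitones

E5 at fret 3 → G5 (MIDI 79); A♯2 at fret 21 → G4 (MIDI 67).
79 − 67 = 12, so the two pitches are 12 semitones apart, with G5 the higher.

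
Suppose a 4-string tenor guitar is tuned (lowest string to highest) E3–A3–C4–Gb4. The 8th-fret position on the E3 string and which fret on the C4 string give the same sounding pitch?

Fret 8 on E3 is MIDI 52 + 8 = 60 (C4). On the C4 string (open MIDI 60), that pitch is 60 − 60 = fret 0.

0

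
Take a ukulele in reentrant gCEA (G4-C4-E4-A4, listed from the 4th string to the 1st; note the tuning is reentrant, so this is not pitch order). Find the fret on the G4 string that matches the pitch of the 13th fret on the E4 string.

10

E4 at fret 13 is E4 + 13 semitones = F5.
The open G4 string is 3 semitones above the open E4, so the same pitch on the G4 string lies at fret 13 − 3 = 10.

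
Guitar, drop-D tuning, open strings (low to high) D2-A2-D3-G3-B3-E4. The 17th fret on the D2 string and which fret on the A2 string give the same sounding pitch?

10

D2 at fret 17 is D2 + 17 semitones = G3.
The open A2 string is 7 semitones above the open D2, so the same pitch on the A2 string lies at fret 17 − 7 = 10.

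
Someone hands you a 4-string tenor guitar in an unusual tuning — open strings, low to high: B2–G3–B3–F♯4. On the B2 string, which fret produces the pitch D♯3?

4

D♯3 is 4 semitones above the open B2 (B–C–C#–D–D#), so it sits at fret 4.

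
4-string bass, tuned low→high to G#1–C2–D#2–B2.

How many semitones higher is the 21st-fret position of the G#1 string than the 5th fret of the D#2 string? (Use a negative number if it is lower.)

9 semitones

G#1 at fret 21 → F3 (MIDI 53); D#2 at fret 5 → G#2 (MIDI 44).
53 − 44 = 9, so the two pitches are 9 semitones apart.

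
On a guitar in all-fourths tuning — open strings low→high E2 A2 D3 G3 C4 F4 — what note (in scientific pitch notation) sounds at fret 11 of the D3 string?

C#4

Each fret is one semitone, so D3 + 11 = C#4.
(Equivalently spelled Db4.)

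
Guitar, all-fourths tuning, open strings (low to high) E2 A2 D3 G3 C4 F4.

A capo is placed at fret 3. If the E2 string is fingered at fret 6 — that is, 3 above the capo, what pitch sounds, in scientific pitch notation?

The capo raises the open E2 by 3 semitones to G2; fretting 3 more gives E2 + 3 + 3 = E2 + 6 semitones = A♯2.

A♯2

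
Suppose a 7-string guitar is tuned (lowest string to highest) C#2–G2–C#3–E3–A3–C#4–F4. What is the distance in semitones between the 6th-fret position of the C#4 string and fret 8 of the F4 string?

6 semitones

C#4 at fret 6 → G4 (MIDI 67); F4 at fret 8 → C#5 (MIDI 73).
67 − 73 = -6, so the two pitches are 6 semitones apart, with C#5 the higher.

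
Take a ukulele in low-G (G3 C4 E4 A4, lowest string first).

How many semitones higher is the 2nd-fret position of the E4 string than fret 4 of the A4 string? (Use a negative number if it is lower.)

-7 semitones

E4 at fret 2 → F#4 (MIDI 66); A4 at fret 4 → C#5 (MIDI 73).
66 − 73 = -7, so the two pitches are 7 semitones apart.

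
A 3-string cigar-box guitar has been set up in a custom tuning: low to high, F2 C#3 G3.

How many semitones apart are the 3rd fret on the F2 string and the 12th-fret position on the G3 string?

F2 at fret 3 → G#2 (MIDI 44); G3 at fret 12 → G4 (MIDI 67).
44 − 67 = -23, so the two pitches are 23 semitones apart, with G4 the higher.

23 semitones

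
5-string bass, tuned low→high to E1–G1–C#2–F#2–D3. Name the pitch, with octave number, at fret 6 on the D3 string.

Each fret is one semitone, so D3 + 6 = G#3.
(Equivalently spelled Ab3.)

G#3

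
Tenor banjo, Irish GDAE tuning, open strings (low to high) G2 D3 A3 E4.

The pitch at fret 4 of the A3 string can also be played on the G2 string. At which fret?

18

A3 at fret 4 is A3 + 4 semitones = C#4.
The open G2 string is 14 semitones below the open A3, so the same pitch on the G2 string lies at fret 4 + 14 = 18.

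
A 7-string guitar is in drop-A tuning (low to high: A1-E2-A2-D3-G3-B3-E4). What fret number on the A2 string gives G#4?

G#4 is 23 semitones above the open A2 (A–A#–B–C–…–F#–G–G#), so it sits at fret 23.

23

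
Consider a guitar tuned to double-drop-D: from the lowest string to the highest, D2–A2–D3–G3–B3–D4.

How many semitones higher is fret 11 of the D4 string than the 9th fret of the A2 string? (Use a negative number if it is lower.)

19 semitones

D4 at fret 11 → C#5 (MIDI 73); A2 at fret 9 → F#3 (MIDI 54).
73 − 54 = 19, so the two pitches are 19 semitones apart.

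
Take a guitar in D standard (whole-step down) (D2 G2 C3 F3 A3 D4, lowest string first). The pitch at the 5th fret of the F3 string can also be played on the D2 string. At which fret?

20

Fret 5 on F3 is MIDI 53 + 5 = 58 (A♯3). On the D2 string (open MIDI 38), that pitch is 58 − 38 = fret 20.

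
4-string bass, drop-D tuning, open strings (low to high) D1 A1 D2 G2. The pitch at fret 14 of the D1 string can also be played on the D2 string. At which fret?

2

D1 at fret 14 is D1 + 14 semitones = E2.
The open D2 string is 12 semitones above the open D1, so the same pitch on the D2 string lies at fret 14 − 12 = 2.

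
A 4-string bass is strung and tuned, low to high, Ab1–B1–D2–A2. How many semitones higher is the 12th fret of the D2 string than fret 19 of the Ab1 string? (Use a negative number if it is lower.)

D2 at fret 12 → D3 (MIDI 50); Ab1 at fret 19 → Eb3 (MIDI 51).
50 − 51 = -1, so the two pitches are 1 semitone apart.

-1 semitone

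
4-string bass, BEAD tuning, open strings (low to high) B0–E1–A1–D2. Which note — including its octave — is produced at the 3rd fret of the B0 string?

B0 is MIDI 23. Adding 3 gives 26, which is D1.

D1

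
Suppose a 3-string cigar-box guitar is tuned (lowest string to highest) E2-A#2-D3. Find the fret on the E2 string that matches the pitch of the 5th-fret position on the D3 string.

D3 at fret 5 is D3 + 5 semitones = G3.
The open E2 string is 10 semitones below the open D3, so the same pitch on the E2 string lies at fret 5 + 10 = 15.

15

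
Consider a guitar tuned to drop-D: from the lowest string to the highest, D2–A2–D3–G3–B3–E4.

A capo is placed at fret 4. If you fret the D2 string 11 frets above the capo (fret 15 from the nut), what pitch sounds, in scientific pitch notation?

The capo raises the open D2 by 4 semitones to F♯2; fretting 11 more gives D2 + 4 + 11 = D2 + 15 semitones = F3.

F3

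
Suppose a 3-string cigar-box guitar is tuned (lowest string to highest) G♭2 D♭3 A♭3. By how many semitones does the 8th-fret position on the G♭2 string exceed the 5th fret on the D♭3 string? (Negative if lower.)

G♭2 at fret 8 → D3 (MIDI 50); D♭3 at fret 5 → G♭3 (MIDI 54).
50 − 54 = -4, so the two pitches are 4 semitones apart.

-4 semitones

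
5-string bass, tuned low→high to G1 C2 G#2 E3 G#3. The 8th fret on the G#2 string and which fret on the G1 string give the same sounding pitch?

21

Fret 8 on G#2 is MIDI 44 + 8 = 52 (E3). On the G1 string (open MIDI 31), that pitch is 52 − 31 = fret 21.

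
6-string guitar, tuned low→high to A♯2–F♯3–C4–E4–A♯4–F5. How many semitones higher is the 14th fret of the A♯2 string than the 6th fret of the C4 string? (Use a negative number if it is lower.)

A♯2 at fret 14 → C4 (MIDI 60); C4 at fret 6 → F♯4 (MIDI 66).
60 − 66 = -6, so the two pitches are 6 semitones apart.

-6 semitones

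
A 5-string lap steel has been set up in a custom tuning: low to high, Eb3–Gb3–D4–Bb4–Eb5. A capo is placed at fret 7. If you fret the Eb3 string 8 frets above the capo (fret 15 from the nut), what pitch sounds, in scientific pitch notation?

Gb4

The capo raises the open Eb3 by 7 semitones to Bb3; fretting 8 more gives Eb3 + 7 + 8 = Eb3 + 15 semitones = Gb4.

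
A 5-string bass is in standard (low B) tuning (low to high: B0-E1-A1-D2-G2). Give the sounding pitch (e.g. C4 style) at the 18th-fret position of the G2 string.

G2 is MIDI 43. Adding 18 gives 61, which is C#4.
(Equivalently spelled Db4.)

C#4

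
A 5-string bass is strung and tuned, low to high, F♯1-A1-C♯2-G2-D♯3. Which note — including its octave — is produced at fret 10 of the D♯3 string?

D♯3 is MIDI 51. Adding 10 gives 61, which is C♯4.
(Equivalently spelled D♭4.)

C♯4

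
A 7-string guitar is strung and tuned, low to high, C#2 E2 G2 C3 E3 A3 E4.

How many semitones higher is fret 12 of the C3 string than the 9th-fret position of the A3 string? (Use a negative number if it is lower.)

-6 semitones

C3 at fret 12 → C4 (MIDI 60); A3 at fret 9 → F#4 (MIDI 66).
60 − 66 = -6, so the two pitches are 6 semitones apart.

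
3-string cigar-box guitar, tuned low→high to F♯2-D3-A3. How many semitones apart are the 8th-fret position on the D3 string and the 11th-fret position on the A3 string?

D3 at fret 8 → A♯3 (MIDI 58); A3 at fret 11 → G♯4 (MIDI 68).
58 − 68 = -10, so the two pitches are 10 semitones apart, with G♯4 the higher.

10 semitones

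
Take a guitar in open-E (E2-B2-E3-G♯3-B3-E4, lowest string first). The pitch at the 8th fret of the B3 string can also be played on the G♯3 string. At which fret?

11

Fret 8 on B3 is MIDI 59 + 8 = 67 (G4). On the G♯3 string (open MIDI 56), that pitch is 67 − 56 = fret 11.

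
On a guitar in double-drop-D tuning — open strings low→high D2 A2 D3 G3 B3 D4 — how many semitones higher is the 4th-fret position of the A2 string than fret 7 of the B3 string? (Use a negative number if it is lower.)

A2 at fret 4 → C♯3 (MIDI 49); B3 at fret 7 → F♯4 (MIDI 66).
49 − 66 = -17, so the two pitches are 17 semitones apart.

-17 semitones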